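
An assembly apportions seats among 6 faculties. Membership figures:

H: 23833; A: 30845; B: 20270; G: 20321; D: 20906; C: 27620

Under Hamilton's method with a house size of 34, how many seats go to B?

5

Total 143795; standard divisor 143795/34 ≈ 4229.265.
Standard quotas: H 5.6353, A 7.2932, B 4.7928, G 4.8049, D 4.9432, C 6.5307.
Lower quotas: H 5, A 7, B 4, G 4, D 4, C 6 (sum 30, leaving 4 seats).
Remainders in descending order: D 0.9432, G 0.8049, B 0.7928, H 0.6353, C 0.5307, A 0.2932.
The surplus seats go to D, G, B, H.
B receives 5.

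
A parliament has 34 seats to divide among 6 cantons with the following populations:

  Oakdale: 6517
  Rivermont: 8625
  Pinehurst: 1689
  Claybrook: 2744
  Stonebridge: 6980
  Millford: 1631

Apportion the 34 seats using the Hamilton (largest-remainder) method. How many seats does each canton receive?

Oakdale: 8, Rivermont: 10, Pinehurst: 2, Claybrook: 3, Stonebridge: 9, Millford: 2

The standard divisor is 28186/34 = 829.
Standard quotas: Oakdale 7.8613, Rivermont 10.4041, Pinehurst 2.0374, Claybrook 3.3100, Stonebridge 8.4198, Millford 1.9674.
Lower quotas: Oakdale 7, Rivermont 10, Pinehurst 2, Claybrook 3, Stonebridge 8, Millford 1 (sum 31, leaving 3 seats).
Remainders in descending order: Millford 0.9674, Oakdale 0.8613, Stonebridge 0.4198, Rivermont 0.4041, Claybrook 0.3100, Pinehurst 0.0374.
The surplus seats go to Millford, Oakdale, Stonebridge.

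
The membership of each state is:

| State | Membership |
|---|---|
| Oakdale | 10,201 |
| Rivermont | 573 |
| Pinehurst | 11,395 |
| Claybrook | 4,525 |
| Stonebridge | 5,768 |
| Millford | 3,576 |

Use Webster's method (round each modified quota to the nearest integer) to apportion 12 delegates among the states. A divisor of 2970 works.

Oakdale 3; Rivermont 0; Pinehurst 4; Claybrook 2; Stonebridge 2; Millford 1

With modified divisor 2970: modified quotas Oakdale 3.435, Rivermont 0.193, Pinehurst 3.837, Claybrook 1.524, Stonebridge 1.942, Millford 1.204.
Rounding to the nearest integer: Oakdale 3, Rivermont 0, Pinehurst 4, Claybrook 2, Stonebridge 2, Millford 1 (total 12).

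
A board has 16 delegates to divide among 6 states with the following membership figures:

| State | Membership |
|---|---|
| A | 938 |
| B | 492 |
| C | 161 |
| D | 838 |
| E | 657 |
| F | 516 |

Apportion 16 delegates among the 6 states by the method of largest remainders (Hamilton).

A=4, B=2, C=1, D=4, E=3, F=2

The standard divisor is 3602/16 ≈ 225.125.
Standard quotas: A 4.167, B 2.185, C 0.715, D 3.722, E 2.918, F 2.292.
Lower quotas: A 4, B 2, C 0, D 3, E 2, F 2 (sum 13, leaving 3 seats).
Remainders in descending order: E 0.918, D 0.722, C 0.715, F 0.292, B 0.185, A 0.167.
Largest remainders: E, D, C receive the extra seats.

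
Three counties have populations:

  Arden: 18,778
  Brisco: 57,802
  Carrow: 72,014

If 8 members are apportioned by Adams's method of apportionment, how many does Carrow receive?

Standard divisor 148594/8 ≈ 18574.25; standard quotas: Arden 1.011, Brisco 3.112, Carrow 3.877.
Rounding up gives 2, 4, 4 = 10 seats, so the divisor must be adjusted.
With modified divisor 21600: modified quotas Arden 0.869, Brisco 2.676, Carrow 3.334.
Rounding up: Arden 1, Brisco 3, Carrow 4 (total 8).
Carrow receives 4.

4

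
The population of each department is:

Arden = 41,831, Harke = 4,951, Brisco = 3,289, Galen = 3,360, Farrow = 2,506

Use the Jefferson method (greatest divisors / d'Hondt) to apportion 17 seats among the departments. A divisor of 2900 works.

Arden=14; Harke=1; Brisco=1; Galen=1; Farrow=0

With modified divisor 2900: modified quotas Arden 14.424, Harke 1.707, Brisco 1.134, Galen 1.159, Farrow 0.864.
Rounding down: Arden 14, Harke 1, Brisco 1, Galen 1, Farrow 0 (total 17).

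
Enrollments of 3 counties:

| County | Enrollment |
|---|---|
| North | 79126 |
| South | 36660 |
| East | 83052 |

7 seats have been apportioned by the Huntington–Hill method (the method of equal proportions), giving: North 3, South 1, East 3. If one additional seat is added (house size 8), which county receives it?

Priority for the next seat is population ÷ (√(s·(s+1))).
Priorities: North 22841.709, South 25922.535, East 23975.047.
Highest priority: South.

South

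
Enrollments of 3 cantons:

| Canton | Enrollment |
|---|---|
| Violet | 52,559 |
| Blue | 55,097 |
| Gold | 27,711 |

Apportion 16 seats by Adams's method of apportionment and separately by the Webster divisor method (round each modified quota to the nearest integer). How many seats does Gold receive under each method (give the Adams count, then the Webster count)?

4 and 3

Adams: Violet 6, Blue 6, Gold 4.
Webster: Violet 6, Blue 7, Gold 3.
Gold gets 4 under Adams and 3 under Webster.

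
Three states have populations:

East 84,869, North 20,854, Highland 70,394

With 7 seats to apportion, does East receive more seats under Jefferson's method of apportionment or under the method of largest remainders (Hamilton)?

Jefferson: East 4, North 0, Highland 3.
Hamilton: East 3, North 1, Highland 3.
East gets 4 under Jefferson and 3 under Hamilton.

Jefferson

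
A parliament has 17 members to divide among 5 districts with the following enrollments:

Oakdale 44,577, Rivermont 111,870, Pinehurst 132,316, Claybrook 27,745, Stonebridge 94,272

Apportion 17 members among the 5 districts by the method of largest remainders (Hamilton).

Total 410780; standard divisor 410780/17 ≈ 24163.529.
Standard quotas: Oakdale 1.8448, Rivermont 4.6297, Pinehurst 5.4759, Claybrook 1.1482, Stonebridge 3.9014.
Lower quotas: Oakdale 1, Rivermont 4, Pinehurst 5, Claybrook 1, Stonebridge 3 (sum 14, leaving 3 seats).
Remainders in descending order: Stonebridge 0.9014, Oakdale 0.8448, Rivermont 0.6297, Pinehurst 0.4759, Claybrook 0.1482.
Largest remainders: Stonebridge, Oakdale, Rivermont receive the extra seats.

Oakdale: 2, Rivermont: 5, Pinehurst: 5, Claybrook: 1, Stonebridge: 4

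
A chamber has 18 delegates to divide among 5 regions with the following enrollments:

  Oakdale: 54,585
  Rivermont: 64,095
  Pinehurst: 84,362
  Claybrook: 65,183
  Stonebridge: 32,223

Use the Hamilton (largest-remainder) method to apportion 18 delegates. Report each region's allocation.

Oakdale 3; Rivermont 4; Pinehurst 5; Claybrook 4; Stonebridge 2

Total 300448; standard divisor 300448/18 ≈ 16691.556.
Standard quotas: Oakdale 3.2702, Rivermont 3.8400, Pinehurst 5.0542, Claybrook 3.9051, Stonebridge 1.9305.
Lower quotas: Oakdale 3, Rivermont 3, Pinehurst 5, Claybrook 3, Stonebridge 1 (sum 15, leaving 3 seats).
Remainders in descending order: Stonebridge 0.9305, Claybrook 0.9051, Rivermont 0.8400, Oakdale 0.2702, Pinehurst 0.0542.
Largest remainders: Stonebridge, Claybrook, Rivermont receive the extra seats.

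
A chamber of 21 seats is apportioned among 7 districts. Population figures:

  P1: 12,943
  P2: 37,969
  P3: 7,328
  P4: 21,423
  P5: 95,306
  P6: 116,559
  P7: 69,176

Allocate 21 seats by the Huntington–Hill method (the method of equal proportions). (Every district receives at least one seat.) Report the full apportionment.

With divisor 17693: modified quotas P1 0.732, P2 2.146, P3 0.414, P4 1.211, P5 5.387, P6 6.588, P7 3.910.
Geometric-mean thresholds: P1 (min 1), P2 √(2·3)=2.449, P3 (min 1), P4 √(1·2)=1.414, P5 √(5·6)=5.477, P6 √(6·7)=6.481, P7 √(3·4)=3.464.
Each quota rounded against its threshold gives P1 1, P2 2, P3 1, P4 1, P5 5, P6 7, P7 4 (total 21).

P1 1, P2 2, P3 1, P4 1, P5 5, P6 7, P7 4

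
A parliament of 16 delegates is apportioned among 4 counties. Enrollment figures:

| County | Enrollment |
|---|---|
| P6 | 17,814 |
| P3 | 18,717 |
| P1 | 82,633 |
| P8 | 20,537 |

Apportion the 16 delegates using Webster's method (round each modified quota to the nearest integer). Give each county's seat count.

Standard divisor 139701/16 ≈ 8731.312; standard quotas: P6 2.040, P3 2.144, P1 9.464, P8 2.352.
Rounding to the nearest integer gives 2, 2, 9, 2 = 15 seats, so the divisor must be adjusted.
With modified divisor 8500: modified quotas P6 2.096, P3 2.202, P1 9.722, P8 2.416.
Rounding to the nearest integer: P6 2, P3 2, P1 10, P8 2 (total 16).

P6=2, P3=2, P1=10, P8=2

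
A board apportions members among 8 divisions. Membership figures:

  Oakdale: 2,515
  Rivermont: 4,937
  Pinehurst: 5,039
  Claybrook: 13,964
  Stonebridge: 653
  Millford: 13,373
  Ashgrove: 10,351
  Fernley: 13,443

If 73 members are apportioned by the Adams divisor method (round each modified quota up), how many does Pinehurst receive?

6

Standard divisor 64275/73 ≈ 880.479; standard quotas: Oakdale 2.856, Rivermont 5.607, Pinehurst 5.723, Claybrook 15.860, Stonebridge 0.742, Millford 15.188, Ashgrove 11.756, Fernley 15.268.
Rounding up gives 3, 6, 6, 16, 1, 16, 12, 16 = 76 seats, so the divisor must be adjusted.
With modified divisor 936: modified quotas Oakdale 2.687, Rivermont 5.275, Pinehurst 5.384, Claybrook 14.919, Stonebridge 0.698, Millford 14.287, Ashgrove 11.059, Fernley 14.362.
Rounding up: Oakdale 3, Rivermont 6, Pinehurst 6, Claybrook 15, Stonebridge 1, Millford 15, Ashgrove 12, Fernley 15 (total 73).
Pinehurst receives 6.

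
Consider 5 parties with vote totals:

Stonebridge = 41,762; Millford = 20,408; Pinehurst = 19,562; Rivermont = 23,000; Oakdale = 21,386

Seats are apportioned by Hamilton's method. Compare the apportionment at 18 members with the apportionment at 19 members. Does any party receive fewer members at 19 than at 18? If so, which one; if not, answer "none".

none

At 18 seats: Stonebridge 6, Millford 3, Pinehurst 3, Rivermont 3, Oakdale 3.
At 19 seats: Stonebridge 6, Millford 3, Pinehurst 3, Rivermont 4, Oakdale 3.
No party's allocation decreased.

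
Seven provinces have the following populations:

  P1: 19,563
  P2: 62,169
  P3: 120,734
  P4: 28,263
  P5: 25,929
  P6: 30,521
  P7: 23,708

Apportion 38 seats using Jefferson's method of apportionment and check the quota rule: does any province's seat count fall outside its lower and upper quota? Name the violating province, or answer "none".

Standard quotas: P1 2.391, P2 7.599, P3 14.757, P4 3.455, P5 3.169, P6 3.731, P7 2.898.
Jefferson allocation: P1 2, P2 8, P3 15, P4 3, P5 3, P6 4, P7 3.
Every allocation lies between the lower and upper quota.

none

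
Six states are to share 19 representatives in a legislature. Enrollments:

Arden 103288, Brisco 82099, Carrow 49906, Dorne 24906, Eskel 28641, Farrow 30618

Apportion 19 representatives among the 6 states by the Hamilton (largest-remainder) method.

Arden 6; Brisco 5; Carrow 3; Dorne 1; Eskel 2; Farrow 2

Standard divisor: 319458 ÷ 19 ≈ 16813.579.
Standard quotas: Arden 6.1431, Brisco 4.8829, Carrow 2.9682, Dorne 1.4813, Eskel 1.7034, Farrow 1.8210.
Lower quotas: Arden 6, Brisco 4, Carrow 2, Dorne 1, Eskel 1, Farrow 1 (sum 15, leaving 4 seats).
Remainders in descending order: Carrow 0.9682, Brisco 0.8829, Farrow 0.8210, Eskel 0.7034, Dorne 0.4813, Arden 0.1431.
The surplus seats go to Carrow, Brisco, Farrow, Eskel.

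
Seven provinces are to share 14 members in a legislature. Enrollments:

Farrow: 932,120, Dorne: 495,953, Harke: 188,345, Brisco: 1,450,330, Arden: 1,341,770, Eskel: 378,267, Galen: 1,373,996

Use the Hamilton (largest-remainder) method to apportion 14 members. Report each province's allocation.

Farrow=2, Dorne=1, Harke=1, Brisco=3, Arden=3, Eskel=1, Galen=3

Standard divisor: 6160781 ÷ 14 ≈ 440055.786.
Standard quotas: Farrow 2.1182, Dorne 1.1270, Harke 0.4280, Brisco 3.2958, Arden 3.0491, Eskel 0.8596, Galen 3.1223.
Lower quotas: Farrow 2, Dorne 1, Harke 0, Brisco 3, Arden 3, Eskel 0, Galen 3 (sum 12, leaving 2 seats).
Remainders in descending order: Eskel 0.8596, Harke 0.4280, Brisco 0.2958, Dorne 0.1270, Galen 0.1223, Farrow 0.1182, Arden 0.0491.
Largest remainders: Eskel, Harke receive the extra seats.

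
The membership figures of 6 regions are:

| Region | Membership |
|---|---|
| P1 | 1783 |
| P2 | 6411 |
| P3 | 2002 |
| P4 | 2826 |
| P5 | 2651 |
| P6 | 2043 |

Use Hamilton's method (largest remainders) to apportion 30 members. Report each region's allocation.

P1: 3, P2: 11, P3: 3, P4: 5, P5: 5, P6: 3

Total 17716; standard divisor 17716/30 ≈ 590.533.
Standard quotas: P1 3.0193, P2 10.8563, P3 3.3902, P4 4.7855, P5 4.4892, P6 3.4596.
Lower quotas: P1 3, P2 10, P3 3, P4 4, P5 4, P6 3 (sum 27, leaving 3 seats).
Remainders in descending order: P2 0.8563, P4 0.7855, P5 0.4892, P6 0.4596, P3 0.3902, P1 0.0193.
The surplus seats go to P2, P4, P5.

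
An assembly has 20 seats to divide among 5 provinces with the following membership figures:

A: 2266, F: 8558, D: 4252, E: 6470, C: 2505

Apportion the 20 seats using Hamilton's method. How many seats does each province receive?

A: 2, F: 7, D: 4, E: 5, C: 2

Total 24051; standard divisor 24051/20 ≈ 1202.55.
Standard quotas: A 1.8843, F 7.1165, D 3.5358, E 5.3802, C 2.0831.
Lower quotas: A 1, F 7, D 3, E 5, C 2 (sum 18, leaving 2 seats).
Remainders in descending order: A 0.8843, D 0.5358, E 0.3802, F 0.1165, C 0.0831.
Largest remainders: A, D receive the extra seats.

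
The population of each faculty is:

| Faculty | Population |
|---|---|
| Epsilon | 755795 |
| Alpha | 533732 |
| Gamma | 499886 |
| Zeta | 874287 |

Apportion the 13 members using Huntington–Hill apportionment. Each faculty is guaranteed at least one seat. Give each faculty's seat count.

With divisor 210986: modified quotas Epsilon 3.582, Alpha 2.530, Gamma 2.369, Zeta 4.144.
Geometric-mean thresholds: Epsilon √(3·4)=3.464, Alpha √(2·3)=2.449, Gamma √(2·3)=2.449, Zeta √(4·5)=4.472.
Each quota rounded against its threshold gives Epsilon 4, Alpha 3, Gamma 2, Zeta 4 (total 13).

Epsilon: 4, Alpha: 3, Gamma: 2, Zeta: 4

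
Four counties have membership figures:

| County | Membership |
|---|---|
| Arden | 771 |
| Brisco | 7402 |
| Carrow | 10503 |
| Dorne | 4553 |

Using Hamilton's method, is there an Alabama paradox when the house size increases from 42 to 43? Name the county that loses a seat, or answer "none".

At 42 seats: Arden 2, Brisco 13, Carrow 19, Dorne 8.
At 43 seats: Arden 1, Brisco 14, Carrow 20, Dorne 8.
Arden drops from 2 to 1.

Arden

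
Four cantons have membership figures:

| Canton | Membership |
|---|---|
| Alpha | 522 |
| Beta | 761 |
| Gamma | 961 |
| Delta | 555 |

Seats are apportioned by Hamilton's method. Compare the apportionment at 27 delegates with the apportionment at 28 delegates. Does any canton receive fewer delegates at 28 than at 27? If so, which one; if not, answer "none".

Delta

At 27 seats: Alpha 5, Beta 7, Gamma 9, Delta 6.
At 28 seats: Alpha 5, Beta 8, Gamma 10, Delta 5.
Delta drops from 6 to 5.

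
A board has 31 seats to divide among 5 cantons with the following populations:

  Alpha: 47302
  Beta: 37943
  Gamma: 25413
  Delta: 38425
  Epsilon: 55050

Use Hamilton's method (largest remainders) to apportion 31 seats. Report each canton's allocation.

Alpha: 7; Beta: 6; Gamma: 4; Delta: 6; Epsilon: 8

The standard divisor is 204133/31 ≈ 6584.935.
Standard quotas: Alpha 7.1834, Beta 5.7621, Gamma 3.8593, Delta 5.8353, Epsilon 8.3600.
Lower quotas: Alpha 7, Beta 5, Gamma 3, Delta 5, Epsilon 8 (sum 28, leaving 3 seats).
Remainders in descending order: Gamma 0.8593, Delta 0.8353, Beta 0.7621, Epsilon 0.3600, Alpha 0.1834.
Largest remainders: Gamma, Delta, Beta receive the extra seats.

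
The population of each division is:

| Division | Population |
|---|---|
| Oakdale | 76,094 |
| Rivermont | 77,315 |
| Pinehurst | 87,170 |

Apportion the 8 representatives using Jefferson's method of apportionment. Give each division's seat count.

Standard divisor 240579/8 ≈ 30072.375; standard quotas: Oakdale 2.530, Rivermont 2.571, Pinehurst 2.899.
Rounding down gives 2, 2, 2 = 6 seats, so the divisor must be adjusted.
With modified divisor 25600: modified quotas Oakdale 2.972, Rivermont 3.020, Pinehurst 3.405.
Rounding down: Oakdale 2, Rivermont 3, Pinehurst 3 (total 8).

Oakdale: 2, Rivermont: 3, Pinehurst: 3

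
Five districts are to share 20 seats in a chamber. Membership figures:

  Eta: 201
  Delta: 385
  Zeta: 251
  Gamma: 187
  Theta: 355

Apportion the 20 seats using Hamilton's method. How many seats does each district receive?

Standard divisor: 1379 ÷ 20 ≈ 68.95.
Standard quotas: Eta 2.915, Delta 5.584, Zeta 3.640, Gamma 2.712, Theta 5.149.
Lower quotas: Eta 2, Delta 5, Zeta 3, Gamma 2, Theta 5 (sum 17, leaving 3 seats).
Remainders in descending order: Eta 0.915, Gamma 0.712, Zeta 0.640, Delta 0.584, Theta 0.149.
The surplus seats go to Eta, Gamma, Zeta.

Eta 3, Delta 5, Zeta 4, Gamma 3, Theta 5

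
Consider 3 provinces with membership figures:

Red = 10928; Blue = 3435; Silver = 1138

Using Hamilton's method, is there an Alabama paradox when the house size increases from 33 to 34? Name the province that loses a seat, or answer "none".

At 33 seats: Red 23, Blue 7, Silver 3.
At 34 seats: Red 24, Blue 8, Silver 2.
Silver drops from 3 to 2.

Silver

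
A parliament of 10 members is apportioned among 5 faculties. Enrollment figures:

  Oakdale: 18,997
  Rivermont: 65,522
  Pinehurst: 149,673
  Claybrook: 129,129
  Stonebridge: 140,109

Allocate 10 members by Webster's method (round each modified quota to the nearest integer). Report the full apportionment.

Standard divisor 503430/10 ≈ 50343; standard quotas: Oakdale 0.377, Rivermont 1.302, Pinehurst 2.973, Claybrook 2.565, Stonebridge 2.783.
Rounding to the nearest integer gives Oakdale 0, Rivermont 1, Pinehurst 3, Claybrook 3, Stonebridge 3 — total 10, matching the house size, so no adjustment is needed.

Oakdale=0, Rivermont=1, Pinehurst=3, Claybrook=3, Stonebridge=3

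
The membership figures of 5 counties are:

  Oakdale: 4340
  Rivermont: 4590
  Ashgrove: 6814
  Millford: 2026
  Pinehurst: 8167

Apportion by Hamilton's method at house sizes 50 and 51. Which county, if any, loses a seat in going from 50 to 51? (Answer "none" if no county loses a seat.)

none

At 50 seats: Oakdale 8, Rivermont 9, Ashgrove 13, Millford 4, Pinehurst 16.
At 51 seats: Oakdale 9, Rivermont 9, Ashgrove 13, Millford 4, Pinehurst 16.
No county's allocation decreased.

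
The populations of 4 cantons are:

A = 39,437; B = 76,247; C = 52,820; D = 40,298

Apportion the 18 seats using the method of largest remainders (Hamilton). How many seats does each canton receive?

Standard divisor: 208802 ÷ 18 ≈ 11600.111.
Standard quotas: A 3.3997, B 6.5730, C 4.5534, D 3.4739.
Lower quotas: A 3, B 6, C 4, D 3 (sum 16, leaving 2 seats).
Remainders in descending order: B 0.5730, C 0.5534, D 0.4739, A 0.3997.
The surplus seats go to B, C.

A 3, B 7, C 5, D 3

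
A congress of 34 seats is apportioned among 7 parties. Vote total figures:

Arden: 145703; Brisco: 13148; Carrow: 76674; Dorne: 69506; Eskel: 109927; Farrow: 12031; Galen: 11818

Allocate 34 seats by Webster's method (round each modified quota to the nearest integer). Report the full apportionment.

Arden=11; Brisco=1; Carrow=6; Dorne=5; Eskel=9; Farrow=1; Galen=1

Standard divisor 438807/34 ≈ 12906.088; standard quotas: Arden 11.289, Brisco 1.019, Carrow 5.941, Dorne 5.386, Eskel 8.517, Farrow 0.932, Galen 0.916.
Rounding to the nearest integer gives Arden 11, Brisco 1, Carrow 6, Dorne 5, Eskel 9, Farrow 1, Galen 1 — total 34, matching the house size, so no adjustment is needed.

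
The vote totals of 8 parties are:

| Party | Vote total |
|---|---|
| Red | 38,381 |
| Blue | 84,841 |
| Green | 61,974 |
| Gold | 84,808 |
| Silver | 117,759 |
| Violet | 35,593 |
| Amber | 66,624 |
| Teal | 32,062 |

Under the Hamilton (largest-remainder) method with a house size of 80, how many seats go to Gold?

13

The standard divisor is 522042/80 ≈ 6525.525.
Standard quotas: Red 5.8817, Blue 13.0014, Green 9.4972, Gold 12.9963, Silver 18.0459, Violet 5.4544, Amber 10.2098, Teal 4.9133.
Lower quotas: Red 5, Blue 13, Green 9, Gold 12, Silver 18, Violet 5, Amber 10, Teal 4 (sum 76, leaving 4 seats).
Remainders in descending order: Gold 0.9963, Teal 0.9133, Red 0.8817, Green 0.4972, Violet 0.4544, Amber 0.2098, Silver 0.0459, Blue 0.0014.
The surplus seats go to Gold, Teal, Red, Green.
Gold receives 13.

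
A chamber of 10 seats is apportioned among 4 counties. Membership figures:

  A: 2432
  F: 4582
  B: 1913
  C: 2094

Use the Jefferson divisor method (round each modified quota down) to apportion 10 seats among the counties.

A 2, F 4, B 2, C 2

Standard divisor 11021/10 ≈ 1102.1; standard quotas: A 2.207, F 4.158, B 1.736, C 1.900.
Rounding down gives 2, 4, 1, 1 = 8 seats, so the divisor must be adjusted.
With modified divisor 940: modified quotas A 2.587, F 4.874, B 2.035, C 2.228.
Rounding down: A 2, F 4, B 2, C 2 (total 10).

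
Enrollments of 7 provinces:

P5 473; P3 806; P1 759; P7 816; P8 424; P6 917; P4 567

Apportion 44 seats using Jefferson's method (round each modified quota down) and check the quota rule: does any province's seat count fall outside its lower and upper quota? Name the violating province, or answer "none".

none

Standard quotas: P5 4.370, P3 7.447, P1 7.013, P7 7.540, P8 3.918, P6 8.473, P4 5.239.
Jefferson allocation: P5 4, P3 7, P1 7, P7 8, P8 4, P6 9, P4 5.
Every allocation lies between the lower and upper quota.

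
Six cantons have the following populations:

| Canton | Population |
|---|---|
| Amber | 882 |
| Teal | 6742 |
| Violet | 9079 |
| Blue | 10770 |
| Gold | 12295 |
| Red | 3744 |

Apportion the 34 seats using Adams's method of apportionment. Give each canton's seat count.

Standard divisor 43512/34 ≈ 1279.765; standard quotas: Amber 0.689, Teal 5.268, Violet 7.094, Blue 8.416, Gold 9.607, Red 2.926.
Rounding up gives 1, 6, 8, 9, 10, 3 = 37 seats, so the divisor must be adjusted.
With modified divisor 1360: modified quotas Amber 0.649, Teal 4.957, Violet 6.676, Blue 7.919, Gold 9.040, Red 2.753.
Rounding up: Amber 1, Teal 5, Violet 7, Blue 8, Gold 10, Red 3 (total 34).

Amber: 1, Teal: 5, Violet: 7, Blue: 8, Gold: 10, Red: 3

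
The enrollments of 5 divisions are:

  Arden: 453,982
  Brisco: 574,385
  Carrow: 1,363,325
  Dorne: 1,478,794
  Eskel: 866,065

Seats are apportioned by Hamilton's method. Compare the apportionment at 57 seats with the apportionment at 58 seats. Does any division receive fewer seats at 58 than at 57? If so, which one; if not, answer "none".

Arden

At 57 seats: Arden 6, Brisco 7, Carrow 16, Dorne 18, Eskel 10.
At 58 seats: Arden 5, Brisco 7, Carrow 17, Dorne 18, Eskel 11.
Arden drops from 6 to 5.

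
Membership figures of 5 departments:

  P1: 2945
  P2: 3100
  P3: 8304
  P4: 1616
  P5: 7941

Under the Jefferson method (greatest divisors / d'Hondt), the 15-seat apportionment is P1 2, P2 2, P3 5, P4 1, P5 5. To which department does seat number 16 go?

Priority for the next seat is population ÷ (current seats + 1).
Priorities: P1 981.667, P2 1033.333, P3 1384.000, P4 808.000, P5 1323.500.
Highest priority: P3.

P3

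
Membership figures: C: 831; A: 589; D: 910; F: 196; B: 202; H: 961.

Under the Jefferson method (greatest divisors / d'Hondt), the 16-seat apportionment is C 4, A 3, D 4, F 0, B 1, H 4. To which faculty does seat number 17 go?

Priority for the next seat is population ÷ (current seats + 1).
Priorities: C 166.200, A 147.250, D 182.000, F 196.000, B 101.000, H 192.200.
Highest priority: F.

F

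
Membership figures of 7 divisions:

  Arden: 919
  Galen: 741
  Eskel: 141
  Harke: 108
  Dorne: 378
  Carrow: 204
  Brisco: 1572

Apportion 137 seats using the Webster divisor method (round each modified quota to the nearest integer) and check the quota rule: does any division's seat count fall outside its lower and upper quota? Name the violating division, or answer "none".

Brisco

Standard quotas: Arden 30.988, Galen 24.986, Eskel 4.754, Harke 3.642, Dorne 12.746, Carrow 6.879, Brisco 53.006.
Webster allocation: Arden 31, Galen 25, Eskel 5, Harke 4, Dorne 13, Carrow 7, Brisco 52.
Brisco has quota 53.006 (lower 53, upper 54) but receives 52 — outside the quota interval.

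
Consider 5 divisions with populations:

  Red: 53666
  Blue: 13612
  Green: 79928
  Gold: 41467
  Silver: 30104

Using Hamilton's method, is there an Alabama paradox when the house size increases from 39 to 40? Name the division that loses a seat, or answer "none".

At 39 seats: Red 10, Blue 3, Green 14, Gold 7, Silver 5.
At 40 seats: Red 10, Blue 2, Green 15, Gold 8, Silver 5.
Blue drops from 3 to 2.

Blue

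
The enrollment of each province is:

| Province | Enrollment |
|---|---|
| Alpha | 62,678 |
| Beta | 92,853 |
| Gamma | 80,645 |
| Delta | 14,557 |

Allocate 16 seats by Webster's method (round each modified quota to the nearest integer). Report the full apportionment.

Standard divisor 250733/16 ≈ 15670.812; standard quotas: Alpha 4.000, Beta 5.925, Gamma 5.146, Delta 0.929.
Rounding to the nearest integer gives Alpha 4, Beta 6, Gamma 5, Delta 1 — total 16, matching the house size, so no adjustment is needed.

Alpha 4, Beta 6, Gamma 5, Delta 1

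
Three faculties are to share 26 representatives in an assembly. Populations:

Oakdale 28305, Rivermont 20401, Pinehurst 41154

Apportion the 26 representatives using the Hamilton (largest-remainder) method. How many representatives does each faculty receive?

Standard divisor: 89860 ÷ 26 ≈ 3456.154.
Standard quotas: Oakdale 8.1897, Rivermont 5.9028, Pinehurst 11.9075.
Lower quotas: Oakdale 8, Rivermont 5, Pinehurst 11 (sum 24, leaving 2 seats).
Remainders in descending order: Pinehurst 0.9075, Rivermont 0.9028, Oakdale 0.1897.
The surplus seats go to Pinehurst, Rivermont.

Oakdale 8, Rivermont 6, Pinehurst 12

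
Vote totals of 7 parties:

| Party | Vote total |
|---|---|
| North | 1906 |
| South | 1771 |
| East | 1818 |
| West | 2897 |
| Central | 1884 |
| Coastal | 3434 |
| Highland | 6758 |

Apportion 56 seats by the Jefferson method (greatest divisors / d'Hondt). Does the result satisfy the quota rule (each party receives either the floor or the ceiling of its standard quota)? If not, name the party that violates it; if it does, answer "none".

none

Standard quotas: North 5.215, South 4.845, East 4.974, West 7.926, Central 5.155, Coastal 9.395, Highland 18.490.
Jefferson allocation: North 5, South 5, East 5, West 8, Central 5, Coastal 9, Highland 19.
Every allocation lies between the lower and upper quota.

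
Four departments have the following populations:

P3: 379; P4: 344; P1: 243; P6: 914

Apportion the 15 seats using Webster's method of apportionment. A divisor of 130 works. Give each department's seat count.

P3 3; P4 3; P1 2; P6 7

With modified divisor 130: modified quotas P3 2.915, P4 2.646, P1 1.869, P6 7.031.
Rounding to the nearest integer: P3 3, P4 3, P1 2, P6 7 (total 15).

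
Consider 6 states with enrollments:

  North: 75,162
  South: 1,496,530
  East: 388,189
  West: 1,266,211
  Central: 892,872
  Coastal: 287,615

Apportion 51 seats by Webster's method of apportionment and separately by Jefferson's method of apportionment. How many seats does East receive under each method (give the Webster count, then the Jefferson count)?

Webster: North 1, South 17, East 5, West 15, Central 10, Coastal 3.
Jefferson: North 0, South 18, East 4, West 15, Central 11, Coastal 3.
East gets 5 under Webster and 4 under Jefferson.

5 and 4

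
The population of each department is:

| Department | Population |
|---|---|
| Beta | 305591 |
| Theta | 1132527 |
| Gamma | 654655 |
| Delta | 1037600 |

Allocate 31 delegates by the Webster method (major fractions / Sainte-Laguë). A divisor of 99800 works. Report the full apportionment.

With modified divisor 99800: modified quotas Beta 3.062, Theta 11.348, Gamma 6.560, Delta 10.397.
Rounding to the nearest integer: Beta 3, Theta 11, Gamma 7, Delta 10 (total 31).

Beta=3; Theta=11; Gamma=7; Delta=10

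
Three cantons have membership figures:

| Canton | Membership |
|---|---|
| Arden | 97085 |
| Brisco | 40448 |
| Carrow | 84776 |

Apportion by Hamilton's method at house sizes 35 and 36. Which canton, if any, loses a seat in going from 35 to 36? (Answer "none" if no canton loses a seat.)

At 35 seats: Arden 15, Brisco 7, Carrow 13.
At 36 seats: Arden 16, Brisco 6, Carrow 14.
Brisco drops from 7 to 6.

Brisco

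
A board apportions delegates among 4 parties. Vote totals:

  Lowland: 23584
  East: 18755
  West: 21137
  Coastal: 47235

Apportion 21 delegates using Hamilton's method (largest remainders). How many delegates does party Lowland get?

4

Total 110711; standard divisor 110711/21 ≈ 5271.952.
Standard quotas: Lowland 4.4735, East 3.5575, West 4.0093, Coastal 8.9597.
Lower quotas: Lowland 4, East 3, West 4, Coastal 8 (sum 19, leaving 2 seats).
Remainders in descending order: Coastal 0.9597, East 0.5575, Lowland 0.4735, West 0.0093.
Largest remainders: Coastal, East receive the extra seats.
Lowland receives 4.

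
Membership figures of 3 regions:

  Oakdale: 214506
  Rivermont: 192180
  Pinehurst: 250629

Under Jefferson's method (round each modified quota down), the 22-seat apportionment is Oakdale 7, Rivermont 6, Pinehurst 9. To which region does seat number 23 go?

Priority for the next seat is population ÷ (current seats + 1).
Priorities: Oakdale 26813.250, Rivermont 27454.286, Pinehurst 25062.900.
Highest priority: Rivermont.

Rivermont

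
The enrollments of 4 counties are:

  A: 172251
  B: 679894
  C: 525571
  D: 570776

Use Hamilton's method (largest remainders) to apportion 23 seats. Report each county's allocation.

A 2, B 8, C 6, D 7

The standard divisor is 1948492/23 ≈ 84717.043.
Standard quotas: A 2.0333, B 8.0255, C 6.2038, D 6.7374.
Lower quotas: A 2, B 8, C 6, D 6 (sum 22, leaving 1 seat).
Remainders in descending order: D 0.7374, C 0.2038, A 0.0333, B 0.0255.
Largest remainder: D receives the extra seat.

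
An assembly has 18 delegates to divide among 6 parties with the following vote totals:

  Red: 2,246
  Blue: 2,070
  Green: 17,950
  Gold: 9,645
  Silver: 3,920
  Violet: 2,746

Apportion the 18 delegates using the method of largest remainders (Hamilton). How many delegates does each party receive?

Total 38577; standard divisor 38577/18 ≈ 2143.167.
Standard quotas: Red 1.0480, Blue 0.9659, Green 8.3755, Gold 4.5003, Silver 1.8291, Violet 1.2813.
Lower quotas: Red 1, Blue 0, Green 8, Gold 4, Silver 1, Violet 1 (sum 15, leaving 3 seats).
Remainders in descending order: Blue 0.9659, Silver 0.8291, Gold 0.5003, Green 0.3755, Violet 0.2813, Red 0.0480.
Largest remainders: Blue, Silver, Gold receive the extra seats.

Red 1, Blue 1, Green 8, Gold 5, Silver 2, Violet 1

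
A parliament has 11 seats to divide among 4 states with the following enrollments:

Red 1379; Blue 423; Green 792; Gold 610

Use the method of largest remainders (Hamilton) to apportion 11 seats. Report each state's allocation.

Standard divisor: 3204 ÷ 11 ≈ 291.273.
Standard quotas: Red 4.734, Blue 1.452, Green 2.719, Gold 2.094.
Lower quotas: Red 4, Blue 1, Green 2, Gold 2 (sum 9, leaving 2 seats).
Remainders in descending order: Red 0.734, Green 0.719, Blue 0.452, Gold 0.094.
The surplus seats go to Red, Green.

Red 5; Blue 1; Green 3; Gold 2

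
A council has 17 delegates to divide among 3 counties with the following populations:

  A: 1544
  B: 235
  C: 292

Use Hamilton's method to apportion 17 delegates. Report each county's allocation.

A=13; B=2; C=2

Standard divisor: 2071 ÷ 17 ≈ 121.824.
Standard quotas: A 12.674, B 1.929, C 2.397.
Lower quotas: A 12, B 1, C 2 (sum 15, leaving 2 seats).
Remainders in descending order: B 0.929, A 0.674, C 0.397.
Largest remainders: B, A receive the extra seats.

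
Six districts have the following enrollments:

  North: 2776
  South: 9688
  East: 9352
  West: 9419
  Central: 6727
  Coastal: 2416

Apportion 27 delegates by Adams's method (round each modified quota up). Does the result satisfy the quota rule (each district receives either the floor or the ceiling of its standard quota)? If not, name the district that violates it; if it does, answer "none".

Standard quotas: North 1.856, South 6.478, East 6.254, West 6.298, Central 4.498, Coastal 1.616.
Adams allocation: North 2, South 6, East 6, West 6, Central 5, Coastal 2.
Every allocation lies between the lower and upper quota.

none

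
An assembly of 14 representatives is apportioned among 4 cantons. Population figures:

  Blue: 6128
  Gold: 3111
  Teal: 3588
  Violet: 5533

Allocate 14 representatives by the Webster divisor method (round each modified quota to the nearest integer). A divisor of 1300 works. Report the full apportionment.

With modified divisor 1300: modified quotas Blue 4.714, Gold 2.393, Teal 2.760, Violet 4.256.
Rounding to the nearest integer: Blue 5, Gold 2, Teal 3, Violet 4 (total 14).

Blue=5; Gold=2; Teal=3; Violet=4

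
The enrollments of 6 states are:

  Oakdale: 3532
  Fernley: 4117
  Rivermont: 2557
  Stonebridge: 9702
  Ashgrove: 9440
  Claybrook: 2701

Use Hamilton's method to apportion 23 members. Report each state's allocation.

Total 32049; standard divisor 32049/23 ≈ 1393.435.
Standard quotas: Oakdale 2.5347, Fernley 2.9546, Rivermont 1.8350, Stonebridge 6.9627, Ashgrove 6.7746, Claybrook 1.9384.
Lower quotas: Oakdale 2, Fernley 2, Rivermont 1, Stonebridge 6, Ashgrove 6, Claybrook 1 (sum 18, leaving 5 seats).
Remainders in descending order: Stonebridge 0.9627, Fernley 0.9546, Claybrook 0.9384, Rivermont 0.8350, Ashgrove 0.7746, Oakdale 0.5347.
The surplus seats go to Stonebridge, Fernley, Claybrook, Rivermont, Ashgrove.

Oakdale=2; Fernley=3; Rivermont=2; Stonebridge=7; Ashgrove=7; Claybrook=2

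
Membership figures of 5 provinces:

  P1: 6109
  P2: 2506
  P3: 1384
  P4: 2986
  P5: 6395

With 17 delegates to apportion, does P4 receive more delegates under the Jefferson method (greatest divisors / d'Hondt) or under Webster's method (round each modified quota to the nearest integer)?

Jefferson: P1 6, P2 2, P3 1, P4 2, P5 6.
Webster: P1 5, P2 2, P3 1, P4 3, P5 6.
P4 gets 2 under Jefferson and 3 under Webster.

Webster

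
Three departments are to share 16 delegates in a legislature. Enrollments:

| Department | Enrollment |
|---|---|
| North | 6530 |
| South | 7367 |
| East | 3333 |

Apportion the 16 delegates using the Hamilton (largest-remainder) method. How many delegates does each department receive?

North: 6, South: 7, East: 3

The standard divisor is 17230/16 ≈ 1076.875.
Standard quotas: North 6.0638, South 6.8411, East 3.0951.
Lower quotas: North 6, South 6, East 3 (sum 15, leaving 1 seat).
Remainders in descending order: South 0.8411, East 0.0951, North 0.0638.
The surplus seat goes to South.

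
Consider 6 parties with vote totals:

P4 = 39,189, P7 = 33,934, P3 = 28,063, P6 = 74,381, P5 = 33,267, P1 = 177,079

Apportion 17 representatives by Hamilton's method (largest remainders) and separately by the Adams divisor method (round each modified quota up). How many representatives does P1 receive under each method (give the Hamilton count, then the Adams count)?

Hamilton: P4 2, P7 2, P3 1, P6 3, P5 1, P1 8.
Adams: P4 2, P7 2, P3 1, P6 3, P5 2, P1 7.
P1 gets 8 under Hamilton and 7 under Adams.

8 and 7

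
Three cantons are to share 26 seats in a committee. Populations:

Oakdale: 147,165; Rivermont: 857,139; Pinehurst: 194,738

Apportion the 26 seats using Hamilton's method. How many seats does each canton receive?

Oakdale 3, Rivermont 19, Pinehurst 4

Standard divisor: 1199042 ÷ 26 = 46117.
Standard quotas: Oakdale 3.1911, Rivermont 18.5862, Pinehurst 4.2227.
Lower quotas: Oakdale 3, Rivermont 18, Pinehurst 4 (sum 25, leaving 1 seat).
Remainders in descending order: Rivermont 0.5862, Pinehurst 0.2227, Oakdale 0.1911.
Largest remainder: Rivermont receives the extra seat.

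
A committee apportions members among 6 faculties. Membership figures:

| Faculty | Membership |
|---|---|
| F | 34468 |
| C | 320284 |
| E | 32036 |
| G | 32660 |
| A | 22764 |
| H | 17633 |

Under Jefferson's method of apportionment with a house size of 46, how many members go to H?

1

Standard divisor 459845/46 ≈ 9996.63; standard quotas: F 3.448, C 32.039, E 3.205, G 3.267, A 2.277, H 1.764.
Rounding down gives 3, 32, 3, 3, 2, 1 = 44 seats, so the divisor must be adjusted.
With modified divisor 9300: modified quotas F 3.706, C 34.439, E 3.445, G 3.512, A 2.448, H 1.896.
Rounding down: F 3, C 34, E 3, G 3, A 2, H 1 (total 46).
H receives 1.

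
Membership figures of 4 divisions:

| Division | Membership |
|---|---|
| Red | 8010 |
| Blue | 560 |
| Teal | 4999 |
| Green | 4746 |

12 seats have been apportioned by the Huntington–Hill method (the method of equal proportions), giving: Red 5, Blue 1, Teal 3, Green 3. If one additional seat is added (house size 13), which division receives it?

Priority for the next seat is population ÷ (√(s·(s+1))).
Priorities: Red 1462.419, Blue 395.980, Teal 1443.087, Green 1370.052.
Highest priority: Red.

Red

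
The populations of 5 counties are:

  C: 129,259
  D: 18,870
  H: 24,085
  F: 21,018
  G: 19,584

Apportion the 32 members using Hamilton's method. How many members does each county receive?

Standard divisor: 212816 ÷ 32 ≈ 6650.5.
Standard quotas: C 19.4360, D 2.8374, H 3.6215, F 3.1604, G 2.9447.
Lower quotas: C 19, D 2, H 3, F 3, G 2 (sum 29, leaving 3 seats).
Remainders in descending order: G 0.9447, D 0.8374, H 0.6215, C 0.4360, F 0.1604.
Largest remainders: G, D, H receive the extra seats.

C 19; D 3; H 4; F 3; G 3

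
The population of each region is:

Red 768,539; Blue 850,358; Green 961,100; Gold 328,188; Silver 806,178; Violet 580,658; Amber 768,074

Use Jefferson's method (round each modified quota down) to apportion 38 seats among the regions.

Standard divisor 5063095/38 ≈ 133239.342; standard quotas: Red 5.768, Blue 6.382, Green 7.213, Gold 2.463, Silver 6.051, Violet 4.358, Amber 5.765.
Rounding down gives 5, 6, 7, 2, 6, 4, 5 = 35 seats, so the divisor must be adjusted.
With modified divisor 120800: modified quotas Red 6.362, Blue 7.039, Green 7.956, Gold 2.717, Silver 6.674, Violet 4.807, Amber 6.358.
Rounding down: Red 6, Blue 7, Green 7, Gold 2, Silver 6, Violet 4, Amber 6 (total 38).

Red: 6, Blue: 7, Green: 7, Gold: 2, Silver: 6, Violet: 4, Amber: 6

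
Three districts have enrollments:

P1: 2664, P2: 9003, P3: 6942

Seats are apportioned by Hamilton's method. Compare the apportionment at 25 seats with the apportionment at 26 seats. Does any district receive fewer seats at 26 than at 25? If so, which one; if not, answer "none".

At 25 seats: P1 4, P2 12, P3 9.
At 26 seats: P1 4, P2 12, P3 10.
No district's allocation decreased.

none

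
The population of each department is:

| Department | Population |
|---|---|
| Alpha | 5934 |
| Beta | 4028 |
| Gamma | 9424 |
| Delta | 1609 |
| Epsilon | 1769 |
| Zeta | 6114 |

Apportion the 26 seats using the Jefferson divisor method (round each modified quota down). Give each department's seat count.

Alpha: 5, Beta: 4, Gamma: 9, Delta: 1, Epsilon: 1, Zeta: 6

Standard divisor 28878/26 ≈ 1110.692; standard quotas: Alpha 5.343, Beta 3.627, Gamma 8.485, Delta 1.449, Epsilon 1.593, Zeta 5.505.
Rounding down gives 5, 3, 8, 1, 1, 5 = 23 seats, so the divisor must be adjusted.
With modified divisor 1000: modified quotas Alpha 5.934, Beta 4.028, Gamma 9.424, Delta 1.609, Epsilon 1.769, Zeta 6.114.
Rounding down: Alpha 5, Beta 4, Gamma 9, Delta 1, Epsilon 1, Zeta 6 (total 26).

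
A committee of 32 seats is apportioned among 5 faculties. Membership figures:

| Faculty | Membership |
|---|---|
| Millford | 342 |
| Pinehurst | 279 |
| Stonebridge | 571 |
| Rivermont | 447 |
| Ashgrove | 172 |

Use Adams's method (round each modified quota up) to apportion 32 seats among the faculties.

Standard divisor 1811/32 ≈ 56.594; standard quotas: Millford 6.043, Pinehurst 4.930, Stonebridge 10.089, Rivermont 7.898, Ashgrove 3.039.
Rounding up gives 7, 5, 11, 8, 4 = 35 seats, so the divisor must be adjusted.
With modified divisor 60: modified quotas Millford 5.700, Pinehurst 4.650, Stonebridge 9.517, Rivermont 7.450, Ashgrove 2.867.
Rounding up: Millford 6, Pinehurst 5, Stonebridge 10, Rivermont 8, Ashgrove 3 (total 32).

Millford: 6, Pinehurst: 5, Stonebridge: 10, Rivermont: 8, Ashgrove: 3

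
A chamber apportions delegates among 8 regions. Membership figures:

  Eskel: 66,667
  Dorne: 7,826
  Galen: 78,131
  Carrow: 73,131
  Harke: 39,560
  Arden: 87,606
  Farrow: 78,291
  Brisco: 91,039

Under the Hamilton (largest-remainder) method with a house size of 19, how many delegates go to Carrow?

The standard divisor is 522251/19 ≈ 27486.895.
Standard quotas: Eskel 2.4254, Dorne 0.2847, Galen 2.8425, Carrow 2.6606, Harke 1.4392, Arden 3.1872, Farrow 2.8483, Brisco 3.3121.
Lower quotas: Eskel 2, Dorne 0, Galen 2, Carrow 2, Harke 1, Arden 3, Farrow 2, Brisco 3 (sum 15, leaving 4 seats).
Remainders in descending order: Farrow 0.8483, Galen 0.8425, Carrow 0.6606, Harke 0.4392, Eskel 0.4254, Brisco 0.3121, Dorne 0.2847, Arden 0.1872.
Largest remainders: Farrow, Galen, Carrow, Harke receive the extra seats.
Carrow receives 3.

3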